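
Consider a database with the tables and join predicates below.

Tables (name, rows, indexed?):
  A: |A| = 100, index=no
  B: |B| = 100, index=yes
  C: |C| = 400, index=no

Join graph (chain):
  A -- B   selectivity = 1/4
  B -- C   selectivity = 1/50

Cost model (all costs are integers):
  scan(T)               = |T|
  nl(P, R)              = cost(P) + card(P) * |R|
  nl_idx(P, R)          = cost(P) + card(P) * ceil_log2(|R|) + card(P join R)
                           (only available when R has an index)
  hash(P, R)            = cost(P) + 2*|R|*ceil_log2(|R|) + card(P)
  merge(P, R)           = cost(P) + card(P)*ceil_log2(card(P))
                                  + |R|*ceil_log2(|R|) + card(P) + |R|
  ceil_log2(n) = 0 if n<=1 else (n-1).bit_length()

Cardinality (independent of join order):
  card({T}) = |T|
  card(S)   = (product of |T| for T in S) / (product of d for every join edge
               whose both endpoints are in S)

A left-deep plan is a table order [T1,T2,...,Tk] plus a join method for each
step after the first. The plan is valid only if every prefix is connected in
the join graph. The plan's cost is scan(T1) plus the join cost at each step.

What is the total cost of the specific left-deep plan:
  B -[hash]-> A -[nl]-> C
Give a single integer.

1001600

step 1: scan B: cost=100, card=100
step 2: join A via hash
    card(P join A) = 100*100/(4) = 2500
    cost = 100 + 2*100*7 + 100 = 1600
step 3: join C via nl
    card(P join C) = 2500*400/(50) = 20000
    cost = 1600 + 2500*400 = 1001600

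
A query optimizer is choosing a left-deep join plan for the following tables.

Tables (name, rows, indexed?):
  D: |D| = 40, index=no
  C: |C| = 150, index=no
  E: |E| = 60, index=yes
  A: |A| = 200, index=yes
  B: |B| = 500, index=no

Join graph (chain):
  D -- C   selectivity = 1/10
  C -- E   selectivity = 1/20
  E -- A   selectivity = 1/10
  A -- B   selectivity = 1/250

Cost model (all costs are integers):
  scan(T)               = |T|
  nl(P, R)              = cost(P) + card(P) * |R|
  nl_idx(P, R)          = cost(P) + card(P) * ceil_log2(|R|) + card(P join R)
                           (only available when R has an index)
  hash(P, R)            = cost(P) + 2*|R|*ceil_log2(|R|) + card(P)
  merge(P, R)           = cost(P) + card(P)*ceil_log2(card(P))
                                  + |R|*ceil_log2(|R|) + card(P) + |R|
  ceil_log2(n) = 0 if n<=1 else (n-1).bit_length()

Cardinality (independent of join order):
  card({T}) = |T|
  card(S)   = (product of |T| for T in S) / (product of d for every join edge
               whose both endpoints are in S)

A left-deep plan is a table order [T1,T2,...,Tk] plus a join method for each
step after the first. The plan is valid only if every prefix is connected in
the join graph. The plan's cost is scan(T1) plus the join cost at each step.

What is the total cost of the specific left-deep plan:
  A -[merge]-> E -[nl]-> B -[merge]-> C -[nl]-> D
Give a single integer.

1354970

step 1: scan A: cost=200, card=200
step 2: join E via merge
    card(P join E) = 200*60/(10) = 1200
    cost = 200 + 200*8 + 60*6 + 200 + 60 = 2420
step 3: join B via nl
    card(P join B) = 1200*500/(250) = 2400
    cost = 2420 + 1200*500 = 602420
step 4: join C via merge
    card(P join C) = 2400*150/(20) = 18000
    cost = 602420 + 2400*12 + 150*8 + 2400 + 150 = 634970
step 5: join D via nl
    card(P join D) = 18000*40/(10) = 72000
    cost = 634970 + 18000*40 = 1354970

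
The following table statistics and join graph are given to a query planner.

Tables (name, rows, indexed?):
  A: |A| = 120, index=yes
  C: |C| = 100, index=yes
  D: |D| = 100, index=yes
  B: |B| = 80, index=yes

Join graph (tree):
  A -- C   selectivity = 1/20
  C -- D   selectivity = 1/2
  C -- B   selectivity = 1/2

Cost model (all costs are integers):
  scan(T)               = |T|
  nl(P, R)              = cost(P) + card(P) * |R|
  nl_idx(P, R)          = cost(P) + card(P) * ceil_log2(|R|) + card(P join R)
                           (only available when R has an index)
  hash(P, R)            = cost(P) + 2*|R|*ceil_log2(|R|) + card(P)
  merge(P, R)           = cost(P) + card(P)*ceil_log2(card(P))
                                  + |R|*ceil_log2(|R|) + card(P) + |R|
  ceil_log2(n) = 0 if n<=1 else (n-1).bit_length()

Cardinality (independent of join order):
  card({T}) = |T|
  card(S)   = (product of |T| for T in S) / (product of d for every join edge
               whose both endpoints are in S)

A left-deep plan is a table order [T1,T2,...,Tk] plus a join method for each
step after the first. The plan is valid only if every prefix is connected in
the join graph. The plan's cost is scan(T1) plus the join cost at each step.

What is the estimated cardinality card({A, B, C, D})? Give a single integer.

Tables in S: A(120), B(80), C(100), D(100)
Edges inside S: A-C(d=20), C-D(d=2), C-B(d=2)
numerator = 120 * 80 * 100 * 100 = 96000000
denominator = 20 * 2 * 2 = 80
card(S) = 96000000 / 80 = 1200000

1200000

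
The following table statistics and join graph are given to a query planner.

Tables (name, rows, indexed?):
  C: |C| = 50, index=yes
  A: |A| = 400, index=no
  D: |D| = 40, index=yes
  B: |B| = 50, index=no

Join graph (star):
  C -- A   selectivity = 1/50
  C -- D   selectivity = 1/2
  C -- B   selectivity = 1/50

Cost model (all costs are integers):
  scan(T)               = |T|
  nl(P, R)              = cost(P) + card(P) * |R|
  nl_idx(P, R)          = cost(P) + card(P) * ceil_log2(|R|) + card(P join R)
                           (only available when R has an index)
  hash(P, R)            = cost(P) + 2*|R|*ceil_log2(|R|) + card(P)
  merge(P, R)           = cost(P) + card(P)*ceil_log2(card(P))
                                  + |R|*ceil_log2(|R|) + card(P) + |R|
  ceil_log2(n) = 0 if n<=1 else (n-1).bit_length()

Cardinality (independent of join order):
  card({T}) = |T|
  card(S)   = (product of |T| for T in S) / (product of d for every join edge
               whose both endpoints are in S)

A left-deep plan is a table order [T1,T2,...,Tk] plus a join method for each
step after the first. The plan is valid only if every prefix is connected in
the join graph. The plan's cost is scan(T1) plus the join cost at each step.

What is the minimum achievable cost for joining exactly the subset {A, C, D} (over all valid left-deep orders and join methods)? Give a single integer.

2280

Selinger DP over subsets of {A,C,D}:
  {C}: scan cost=50, card=50
  {A}: scan cost=400, card=400
  {D}: scan cost=40, card=40
  {AC}: card=400; try (C,hash)→1400, (C,nl_idx)→3200, (A,merge)→4400, (C,merge)→4750, (A,hash)→7300, (A,nl)→20050 …(+1); best=1400 via (C,hash)
  {CD}: card=1000; try (D,hash)→580, (C,merge)→670, (D,merge)→680, (C,hash)→680, (C,nl_idx)→1280, (D,nl_idx)→1350 …(+2); best=580 via (D,hash)
  {ACD}: card=8000; try (D,hash)→2280, (D,merge)→5680, (A,hash)→8780, (D,nl_idx)→11800, (A,merge)→15580, (D,nl)→17400 …(+1); best=2280 via (D,hash)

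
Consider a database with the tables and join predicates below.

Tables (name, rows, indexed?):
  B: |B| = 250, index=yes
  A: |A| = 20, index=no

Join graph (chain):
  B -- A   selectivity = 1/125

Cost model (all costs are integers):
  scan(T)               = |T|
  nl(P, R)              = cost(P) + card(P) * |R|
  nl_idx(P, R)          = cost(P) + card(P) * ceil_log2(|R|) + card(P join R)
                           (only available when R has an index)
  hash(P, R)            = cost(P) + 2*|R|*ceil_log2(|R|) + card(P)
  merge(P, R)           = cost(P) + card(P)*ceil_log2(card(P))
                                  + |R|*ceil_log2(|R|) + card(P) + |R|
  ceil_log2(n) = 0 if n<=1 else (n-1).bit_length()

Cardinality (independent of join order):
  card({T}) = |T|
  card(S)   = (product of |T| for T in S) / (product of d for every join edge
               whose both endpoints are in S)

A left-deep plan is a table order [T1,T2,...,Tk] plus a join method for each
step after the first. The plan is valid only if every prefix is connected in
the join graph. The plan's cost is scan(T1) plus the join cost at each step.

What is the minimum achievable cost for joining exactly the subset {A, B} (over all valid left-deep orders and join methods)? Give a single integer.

220

Selinger DP over subsets of {A,B}:
  {B}: scan cost=250, card=250
  {A}: scan cost=20, card=20
  {AB}: card=40; try (B,nl_idx)→220, (A,hash)→700, (B,merge)→2390, (A,merge)→2620, (B,hash)→4040, (B,nl)→5020 …(+1); best=220 via (B,nl_idx)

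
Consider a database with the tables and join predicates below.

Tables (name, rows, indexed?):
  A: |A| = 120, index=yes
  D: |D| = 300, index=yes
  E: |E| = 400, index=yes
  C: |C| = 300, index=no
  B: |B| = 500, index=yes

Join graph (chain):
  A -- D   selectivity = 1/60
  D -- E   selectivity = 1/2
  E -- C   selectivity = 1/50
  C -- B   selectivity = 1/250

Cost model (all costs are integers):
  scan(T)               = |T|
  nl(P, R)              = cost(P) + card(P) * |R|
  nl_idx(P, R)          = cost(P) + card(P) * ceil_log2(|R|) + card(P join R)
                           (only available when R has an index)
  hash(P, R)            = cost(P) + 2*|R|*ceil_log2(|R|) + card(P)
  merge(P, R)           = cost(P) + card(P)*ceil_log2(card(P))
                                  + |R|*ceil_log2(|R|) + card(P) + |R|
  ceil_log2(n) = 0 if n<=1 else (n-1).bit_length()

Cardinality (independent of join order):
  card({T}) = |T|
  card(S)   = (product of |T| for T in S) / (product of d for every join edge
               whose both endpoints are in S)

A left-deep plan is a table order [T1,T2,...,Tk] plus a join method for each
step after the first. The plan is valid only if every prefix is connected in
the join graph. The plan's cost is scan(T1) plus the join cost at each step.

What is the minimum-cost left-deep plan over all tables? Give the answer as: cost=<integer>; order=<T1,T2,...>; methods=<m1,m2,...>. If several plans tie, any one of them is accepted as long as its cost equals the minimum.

cost=743280; order=C,B,E,D,A; methods=nl_idx,hash,hash,hash

Selinger DP (subsets sized 1..n):
  {A}: scan cost=120, card=120
  {D}: scan cost=300, card=300
  {E}: scan cost=400, card=400
  {C}: scan cost=300, card=300
  {B}: scan cost=500, card=500
  {AD}: card=600; try (D,nl_idx)→1800, (A,hash)→2280, (A,nl_idx)→3000, (D,merge)→4080, (A,merge)→4260, (D,hash)→5640 …(+2); best=1800 via (D,nl_idx)
  {DE}: card=60000; try (D,hash)→6200, (E,merge)→7300, (D,merge)→7400, (E,hash)→7800, (E,nl_idx)→63000, (D,nl_idx)→64000 …(+2); best=6200 via (D,hash)
  {CE}: card=2400; try (E,nl_idx)→5400, (C,hash)→6200, (E,merge)→7300, (C,merge)→7400, (E,hash)→7800, (E,nl)→120300 …(+1); best=5400 via (E,nl_idx)
  {BC}: card=600; try (B,nl_idx)→3600, (C,hash)→6400, (B,merge)→8300, (C,merge)→8500, (B,hash)→9600, (B,nl)→150300 …(+1); best=3600 via (B,nl_idx)
  {ADE}: card=120000; try (E,hash)→9600, (E,merge)→12400, (A,hash)→67880, (E,nl_idx)→127200, (E,nl)→241800, (A,nl_idx)→546200 …(+2); best=9600 via (E,hash)
  {CDE}: card=360000; try (D,hash)→13200, (D,merge)→39600, (C,hash)→71600, (D,nl_idx)→387000, (D,nl)→725400, (C,merge)→1029200 …(+1); best=13200 via (D,hash)
  {BCE}: card=4800; try (E,hash)→11400, (E,nl_idx)→13800, (E,merge)→14200, (B,hash)→16800, (B,nl_idx)→31800, (B,merge)→41600 …(+2); best=11400 via (E,hash)
  {ACDE}: card=720000; try (C,hash)→135000, (A,hash)→374880, (C,merge)→2172600, (A,nl_idx)→3253200, (A,merge)→7214160, (C,nl)→36009600 …(+1); best=135000 via (C,hash)
  {BCDE}: card=720000; try (D,hash)→21600, (D,merge)→81600, (B,hash)→382200, (D,nl_idx)→774600, (D,nl)→1451400, (B,nl_idx)→3973200 …(+2); best=21600 via (D,hash)
  {ABCDE}: card=1440000; try (A,hash)→743280, (B,hash)→864000, (A,nl_idx)→6501600, (B,nl_idx)→8055000, (A,merge)→15142560, (B,merge)→15260000 …(+2); best=743280 via (A,hash)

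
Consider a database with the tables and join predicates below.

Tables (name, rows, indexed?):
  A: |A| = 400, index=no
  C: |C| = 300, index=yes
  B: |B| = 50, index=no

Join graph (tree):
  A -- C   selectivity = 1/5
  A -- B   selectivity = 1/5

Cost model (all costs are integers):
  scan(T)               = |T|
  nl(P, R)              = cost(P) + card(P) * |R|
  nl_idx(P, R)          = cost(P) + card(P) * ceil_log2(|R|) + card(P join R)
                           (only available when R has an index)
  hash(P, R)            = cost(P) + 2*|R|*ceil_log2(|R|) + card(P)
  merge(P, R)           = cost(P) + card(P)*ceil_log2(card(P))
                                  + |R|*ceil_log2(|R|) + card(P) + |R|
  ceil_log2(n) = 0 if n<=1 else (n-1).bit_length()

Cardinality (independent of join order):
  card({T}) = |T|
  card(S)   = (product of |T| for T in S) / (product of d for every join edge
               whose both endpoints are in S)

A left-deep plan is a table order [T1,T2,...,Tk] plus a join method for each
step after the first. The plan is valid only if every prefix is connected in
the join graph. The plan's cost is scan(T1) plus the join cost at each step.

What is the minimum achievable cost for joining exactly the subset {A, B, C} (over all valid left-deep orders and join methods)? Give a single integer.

10800

Selinger DP over subsets of {A,B,C}:
  {A}: scan cost=400, card=400
  {C}: scan cost=300, card=300
  {B}: scan cost=50, card=50
  {AC}: card=24000; try (C,hash)→6200, (A,merge)→7300, (C,merge)→7400, (A,hash)→7800, (C,nl_idx)→28000, (A,nl)→120300 …(+1); best=6200 via (C,hash)
  {AB}: card=4000; try (B,hash)→1400, (A,merge)→4400, (B,merge)→4750, (A,hash)→7300, (A,nl)→20050, (B,nl)→20400; best=1400 via (B,hash)
  {ABC}: card=240000; try (C,hash)→10800, (B,hash)→30800, (C,merge)→56400, (C,nl_idx)→277400, (B,merge)→390550, (C,nl)→1201400 …(+1); best=10800 via (C,hash)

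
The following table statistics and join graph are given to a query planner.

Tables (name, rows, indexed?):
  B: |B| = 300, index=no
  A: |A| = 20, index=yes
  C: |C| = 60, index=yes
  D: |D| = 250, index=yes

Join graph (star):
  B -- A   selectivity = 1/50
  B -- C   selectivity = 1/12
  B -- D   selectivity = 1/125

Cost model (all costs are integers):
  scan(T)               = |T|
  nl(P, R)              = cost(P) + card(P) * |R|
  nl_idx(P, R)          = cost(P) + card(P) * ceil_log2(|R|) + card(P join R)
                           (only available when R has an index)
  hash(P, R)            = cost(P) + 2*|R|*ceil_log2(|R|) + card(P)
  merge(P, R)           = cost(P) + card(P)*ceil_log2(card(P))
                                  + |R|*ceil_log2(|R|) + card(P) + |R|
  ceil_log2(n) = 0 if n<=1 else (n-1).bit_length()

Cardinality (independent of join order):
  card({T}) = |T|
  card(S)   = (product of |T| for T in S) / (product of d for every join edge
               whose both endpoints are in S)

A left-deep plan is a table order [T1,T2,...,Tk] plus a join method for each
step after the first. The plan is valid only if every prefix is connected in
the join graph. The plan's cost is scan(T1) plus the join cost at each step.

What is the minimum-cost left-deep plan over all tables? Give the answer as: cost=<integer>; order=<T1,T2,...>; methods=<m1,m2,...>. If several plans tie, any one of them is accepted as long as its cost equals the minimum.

cost=2960; order=B,A,D,C; methods=hash,nl_idx,hash

Selinger DP (subsets sized 1..n):
  {B}: scan cost=300, card=300
  {A}: scan cost=20, card=20
  {C}: scan cost=60, card=60
  {D}: scan cost=250, card=250
  {AB}: card=120; try (A,hash)→800, (A,nl_idx)→1920, (B,merge)→3140, (A,merge)→3420, (B,hash)→5440, (B,nl)→6020 …(+1); best=800 via (A,hash)
  {BC}: card=1500; try (C,hash)→1320, (B,merge)→3480, (C,nl_idx)→3600, (C,merge)→3720, (B,hash)→5520, (B,nl)→18060 …(+1); best=1320 via (C,hash)
  {BD}: card=600; try (D,nl_idx)→3300, (D,hash)→4600, (B,merge)→5500, (D,merge)→5550, (B,hash)→5900, (B,nl)→75250 …(+1); best=3300 via (D,nl_idx)
  {ABC}: card=600; try (C,hash)→1640, (C,nl_idx)→2120, (C,merge)→2180, (A,hash)→3020, (C,nl)→8000, (A,nl_idx)→9420 …(+2); best=1640 via (C,hash)
  {ABD}: card=240; try (D,nl_idx)→2000, (D,merge)→4010, (A,hash)→4100, (D,hash)→4920, (A,nl_idx)→6540, (A,merge)→10020 …(+2); best=2000 via (D,nl_idx)
  {BCD}: card=3000; try (C,hash)→4620, (D,hash)→6820, (C,nl_idx)→9900, (C,merge)→10320, (D,nl_idx)→16320, (D,merge)→21570 …(+2); best=4620 via (C,hash)
  {ABCD}: card=1200; try (C,hash)→2960, (C,merge)→4580, (C,nl_idx)→4640, (D,hash)→6240, (D,nl_idx)→7640, (A,hash)→7820 …(+6); best=2960 via (C,hash)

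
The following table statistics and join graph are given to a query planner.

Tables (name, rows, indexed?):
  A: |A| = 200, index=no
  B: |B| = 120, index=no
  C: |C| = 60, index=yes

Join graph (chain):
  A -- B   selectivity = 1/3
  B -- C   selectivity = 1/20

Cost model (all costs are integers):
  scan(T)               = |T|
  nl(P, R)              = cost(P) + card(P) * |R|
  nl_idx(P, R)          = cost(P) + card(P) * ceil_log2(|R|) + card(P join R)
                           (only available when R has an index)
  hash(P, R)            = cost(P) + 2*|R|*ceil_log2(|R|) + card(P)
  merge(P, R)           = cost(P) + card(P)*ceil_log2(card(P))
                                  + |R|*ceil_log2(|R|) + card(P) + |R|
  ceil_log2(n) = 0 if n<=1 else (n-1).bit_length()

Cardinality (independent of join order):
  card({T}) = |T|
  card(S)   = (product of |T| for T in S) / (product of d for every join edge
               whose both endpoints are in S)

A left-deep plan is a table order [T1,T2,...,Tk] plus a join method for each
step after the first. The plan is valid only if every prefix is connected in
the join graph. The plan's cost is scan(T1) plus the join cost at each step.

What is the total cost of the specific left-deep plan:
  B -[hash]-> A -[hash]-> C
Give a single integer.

step 1: scan B: cost=120, card=120
step 2: join A via hash
    card(P join A) = 120*200/(3) = 8000
    cost = 120 + 2*200*8 + 120 = 3440
step 3: join C via hash
    card(P join C) = 8000*60/(20) = 24000
    cost = 3440 + 2*60*6 + 8000 = 12160

12160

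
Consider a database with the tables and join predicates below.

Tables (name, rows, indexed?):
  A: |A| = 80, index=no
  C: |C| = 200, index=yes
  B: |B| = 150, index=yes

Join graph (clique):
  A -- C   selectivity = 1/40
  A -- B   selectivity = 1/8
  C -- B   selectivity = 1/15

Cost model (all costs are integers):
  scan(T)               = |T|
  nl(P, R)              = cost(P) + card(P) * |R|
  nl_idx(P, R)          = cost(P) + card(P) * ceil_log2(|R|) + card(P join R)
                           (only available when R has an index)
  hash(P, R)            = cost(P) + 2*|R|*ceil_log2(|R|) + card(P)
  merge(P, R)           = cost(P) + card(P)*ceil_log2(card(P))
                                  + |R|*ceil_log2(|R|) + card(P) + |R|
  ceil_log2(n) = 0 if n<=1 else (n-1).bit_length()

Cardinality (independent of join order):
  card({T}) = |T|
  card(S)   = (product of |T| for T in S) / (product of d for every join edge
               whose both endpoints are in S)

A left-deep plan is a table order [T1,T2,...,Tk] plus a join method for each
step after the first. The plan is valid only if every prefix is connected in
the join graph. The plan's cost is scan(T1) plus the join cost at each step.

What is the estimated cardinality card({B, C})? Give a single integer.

Tables in S: B(150), C(200)
Edges inside S: C-B(d=15)
numerator = 150 * 200 = 30000
denominator = 15 = 15
card(S) = 30000 / 15 = 2000

2000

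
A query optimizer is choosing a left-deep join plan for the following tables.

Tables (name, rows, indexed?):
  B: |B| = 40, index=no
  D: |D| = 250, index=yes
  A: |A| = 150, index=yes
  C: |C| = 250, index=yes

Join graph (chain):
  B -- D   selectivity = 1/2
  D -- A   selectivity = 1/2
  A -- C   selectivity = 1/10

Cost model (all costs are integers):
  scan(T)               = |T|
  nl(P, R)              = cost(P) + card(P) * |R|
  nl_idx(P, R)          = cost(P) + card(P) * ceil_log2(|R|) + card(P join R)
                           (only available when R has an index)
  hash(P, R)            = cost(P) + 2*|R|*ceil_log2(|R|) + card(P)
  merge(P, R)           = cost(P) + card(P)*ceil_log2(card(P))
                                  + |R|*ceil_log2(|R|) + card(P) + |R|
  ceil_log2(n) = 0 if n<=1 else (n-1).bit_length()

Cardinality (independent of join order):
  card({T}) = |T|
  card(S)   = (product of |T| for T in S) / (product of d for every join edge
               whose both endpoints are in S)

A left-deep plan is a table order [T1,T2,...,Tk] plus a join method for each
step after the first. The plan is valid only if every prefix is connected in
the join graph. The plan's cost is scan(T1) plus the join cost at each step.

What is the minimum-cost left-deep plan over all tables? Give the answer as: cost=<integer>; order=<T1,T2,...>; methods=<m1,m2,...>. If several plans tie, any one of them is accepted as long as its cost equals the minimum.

Selinger DP (subsets sized 1..n):
  {B}: scan cost=40, card=40
  {D}: scan cost=250, card=250
  {A}: scan cost=150, card=150
  {C}: scan cost=250, card=250
  {BD}: card=5000; try (B,hash)→980, (D,merge)→2570, (B,merge)→2780, (D,hash)→4080, (D,nl_idx)→5360, (D,nl)→10040 …(+1); best=980 via (B,hash)
  {AD}: card=18750; try (A,hash)→2900, (D,merge)→3750, (A,merge)→3850, (D,hash)→4300, (D,nl_idx)→20100, (A,nl_idx)→21000 …(+2); best=2900 via (A,hash)
  {AC}: card=3750; try (A,hash)→2900, (C,merge)→3750, (A,merge)→3850, (C,hash)→4300, (C,nl_idx)→5100, (A,nl_idx)→6000 …(+2); best=2900 via (A,hash)
  {ABD}: card=375000; try (A,hash)→8380, (B,hash)→22130, (A,merge)→72330, (B,merge)→303180, (A,nl_idx)→415980, (A,nl)→750980 …(+1); best=8380 via (A,hash)
  {ACD}: card=468750; try (D,hash)→10650, (C,hash)→25650, (D,merge)→53900, (C,merge)→305150, (D,nl_idx)→501650, (C,nl_idx)→621650 …(+2); best=10650 via (D,hash)
  {ABCD}: card=9375000; try (C,hash)→387380, (B,hash)→479880, (C,merge)→7510630, (B,merge)→9385930, (C,nl_idx)→12383380, (B,nl)→18760650 …(+1); best=387380 via (C,hash)

cost=387380; order=D,B,A,C; methods=hash,hash,hash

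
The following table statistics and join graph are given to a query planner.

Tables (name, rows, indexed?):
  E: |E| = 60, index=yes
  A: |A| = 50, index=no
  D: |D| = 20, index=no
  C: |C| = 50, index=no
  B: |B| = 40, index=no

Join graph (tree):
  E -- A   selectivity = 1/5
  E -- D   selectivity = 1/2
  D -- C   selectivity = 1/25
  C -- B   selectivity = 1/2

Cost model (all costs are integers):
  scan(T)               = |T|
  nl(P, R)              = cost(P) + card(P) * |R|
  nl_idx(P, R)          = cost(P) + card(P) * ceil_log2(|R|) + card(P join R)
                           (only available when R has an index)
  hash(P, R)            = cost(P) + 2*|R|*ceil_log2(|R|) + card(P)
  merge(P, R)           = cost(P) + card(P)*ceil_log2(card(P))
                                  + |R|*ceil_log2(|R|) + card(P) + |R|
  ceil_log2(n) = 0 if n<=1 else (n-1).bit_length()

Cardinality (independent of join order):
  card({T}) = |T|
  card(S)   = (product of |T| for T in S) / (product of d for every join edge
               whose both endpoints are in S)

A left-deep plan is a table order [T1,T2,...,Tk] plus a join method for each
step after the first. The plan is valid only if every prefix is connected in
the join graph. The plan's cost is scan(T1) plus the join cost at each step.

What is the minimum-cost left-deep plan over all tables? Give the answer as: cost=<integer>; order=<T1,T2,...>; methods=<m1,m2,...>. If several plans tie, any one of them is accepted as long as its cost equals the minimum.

Selinger DP (subsets sized 1..n):
  {E}: scan cost=60, card=60
  {A}: scan cost=50, card=50
  {D}: scan cost=20, card=20
  {C}: scan cost=50, card=50
  {B}: scan cost=40, card=40
  {AE}: card=600; try (A,hash)→720, (E,hash)→820, (E,merge)→820, (A,merge)→830, (E,nl_idx)→950, (E,nl)→3050 …(+1); best=720 via (A,hash)
  {DE}: card=600; try (D,hash)→320, (E,merge)→560, (D,merge)→600, (E,nl_idx)→740, (E,hash)→760, (E,nl)→1220 …(+1); best=320 via (D,hash)
  {CD}: card=40; try (D,hash)→300, (C,merge)→490, (D,merge)→520, (C,hash)→640, (C,nl)→1020, (D,nl)→1050; best=300 via (D,hash)
  {BC}: card=1000; try (B,hash)→580, (C,merge)→670, (C,hash)→680, (B,merge)→680, (C,nl)→2040, (B,nl)→2050; best=580 via (B,hash)
  {ADE}: card=6000; try (D,hash)→1520, (A,hash)→1520, (A,merge)→7270, (D,merge)→7440, (D,nl)→12720, (A,nl)→30320; best=1520 via (D,hash)
  {CDE}: card=1200; try (E,merge)→1000, (E,hash)→1060, (C,hash)→1520, (E,nl_idx)→1740, (E,nl)→2700, (C,merge)→7270 …(+1); best=1000 via (E,merge)
  {BCD}: card=800; try (B,hash)→820, (B,merge)→860, (D,hash)→1780, (B,nl)→1900, (D,merge)→11700, (D,nl)→20580; best=820 via (B,hash)
  {ACDE}: card=12000; try (A,hash)→2800, (C,hash)→8120, (A,merge)→15750, (A,nl)→61000, (C,merge)→85870, (C,nl)→301520; best=2800 via (A,hash)
  {BCDE}: card=24000; try (E,hash)→2340, (B,hash)→2680, (E,merge)→10040, (B,merge)→15680, (E,nl_idx)→29620, (E,nl)→48820 …(+1); best=2340 via (E,hash)
  {ABCDE}: card=240000; try (B,hash)→15280, (A,hash)→26940, (B,merge)→183080, (A,merge)→386690, (B,nl)→482800, (A,nl)→1202340; best=15280 via (B,hash)

cost=15280; order=C,D,E,A,B; methods=hash,merge,hash,hash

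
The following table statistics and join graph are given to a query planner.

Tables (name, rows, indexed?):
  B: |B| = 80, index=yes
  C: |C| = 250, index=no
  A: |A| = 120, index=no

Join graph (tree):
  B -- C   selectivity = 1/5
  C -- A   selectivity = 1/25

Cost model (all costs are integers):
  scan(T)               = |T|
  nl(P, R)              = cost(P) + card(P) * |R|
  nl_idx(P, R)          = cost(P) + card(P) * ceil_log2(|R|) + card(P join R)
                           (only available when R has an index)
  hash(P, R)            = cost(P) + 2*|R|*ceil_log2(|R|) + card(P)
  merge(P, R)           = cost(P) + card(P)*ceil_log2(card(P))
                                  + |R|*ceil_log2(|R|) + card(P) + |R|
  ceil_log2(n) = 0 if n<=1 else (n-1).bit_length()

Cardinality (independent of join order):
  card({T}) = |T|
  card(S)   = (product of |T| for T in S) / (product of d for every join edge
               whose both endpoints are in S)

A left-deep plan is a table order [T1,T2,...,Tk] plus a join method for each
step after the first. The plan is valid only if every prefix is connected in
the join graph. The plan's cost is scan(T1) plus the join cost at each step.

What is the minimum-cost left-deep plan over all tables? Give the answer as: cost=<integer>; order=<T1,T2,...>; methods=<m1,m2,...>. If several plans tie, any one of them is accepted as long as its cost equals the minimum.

cost=4500; order=C,A,B; methods=hash,hash

Selinger DP (subsets sized 1..n):
  {B}: scan cost=80, card=80
  {C}: scan cost=250, card=250
  {A}: scan cost=120, card=120
  {BC}: card=4000; try (B,hash)→1620, (C,merge)→2970, (B,merge)→3140, (C,hash)→4160, (B,nl_idx)→6000, (C,nl)→20080 …(+1); best=1620 via (B,hash)
  {AC}: card=1200; try (A,hash)→2180, (C,merge)→3330, (A,merge)→3460, (C,hash)→4240, (C,nl)→30120, (A,nl)→30250; best=2180 via (A,hash)
  {ABC}: card=19200; try (B,hash)→4500, (A,hash)→7300, (B,merge)→17220, (B,nl_idx)→29780, (A,merge)→54580, (B,nl)→98180 …(+1); best=4500 via (B,hash)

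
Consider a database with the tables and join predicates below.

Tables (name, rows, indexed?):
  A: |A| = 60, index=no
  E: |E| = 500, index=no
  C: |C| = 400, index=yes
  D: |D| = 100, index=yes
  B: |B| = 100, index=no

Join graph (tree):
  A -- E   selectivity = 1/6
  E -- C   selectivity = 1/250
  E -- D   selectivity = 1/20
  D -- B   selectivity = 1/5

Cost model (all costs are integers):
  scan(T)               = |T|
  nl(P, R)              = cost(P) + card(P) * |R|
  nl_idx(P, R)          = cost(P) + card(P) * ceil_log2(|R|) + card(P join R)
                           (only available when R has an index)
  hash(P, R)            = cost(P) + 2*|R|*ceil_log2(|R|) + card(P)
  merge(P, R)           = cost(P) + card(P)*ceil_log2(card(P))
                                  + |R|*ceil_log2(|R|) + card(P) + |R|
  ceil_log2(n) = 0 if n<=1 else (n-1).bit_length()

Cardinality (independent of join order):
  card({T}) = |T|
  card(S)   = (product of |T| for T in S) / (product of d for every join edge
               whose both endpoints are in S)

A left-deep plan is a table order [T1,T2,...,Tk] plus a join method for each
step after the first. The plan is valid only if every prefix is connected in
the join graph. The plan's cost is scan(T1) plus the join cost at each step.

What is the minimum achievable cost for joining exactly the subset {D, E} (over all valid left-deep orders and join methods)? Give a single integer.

Selinger DP over subsets of {D,E}:
  {E}: scan cost=500, card=500
  {D}: scan cost=100, card=100
  {DE}: card=2500; try (D,hash)→2400, (E,merge)→5900, (D,merge)→6300, (D,nl_idx)→6500, (E,hash)→9200, (E,nl)→50100 …(+1); best=2400 via (D,hash)

2400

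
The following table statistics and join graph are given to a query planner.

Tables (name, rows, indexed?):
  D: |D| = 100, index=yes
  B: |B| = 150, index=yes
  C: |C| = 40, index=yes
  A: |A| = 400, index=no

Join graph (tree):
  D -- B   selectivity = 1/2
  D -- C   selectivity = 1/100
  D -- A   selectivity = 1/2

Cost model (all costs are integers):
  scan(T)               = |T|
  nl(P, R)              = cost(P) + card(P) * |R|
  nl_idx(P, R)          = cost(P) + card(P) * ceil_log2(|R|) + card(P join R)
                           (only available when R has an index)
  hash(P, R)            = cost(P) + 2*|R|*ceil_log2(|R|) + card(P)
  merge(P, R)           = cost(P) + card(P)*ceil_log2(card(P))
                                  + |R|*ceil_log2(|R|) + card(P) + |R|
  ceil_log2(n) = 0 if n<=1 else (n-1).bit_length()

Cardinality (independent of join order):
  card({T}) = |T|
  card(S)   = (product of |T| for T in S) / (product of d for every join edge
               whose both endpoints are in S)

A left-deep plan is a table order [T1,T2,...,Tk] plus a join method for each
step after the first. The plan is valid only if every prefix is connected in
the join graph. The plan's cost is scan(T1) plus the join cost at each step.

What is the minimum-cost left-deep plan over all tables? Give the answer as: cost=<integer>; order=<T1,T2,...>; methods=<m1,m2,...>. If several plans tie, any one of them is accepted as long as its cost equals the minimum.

Selinger DP (subsets sized 1..n):
  {D}: scan cost=100, card=100
  {B}: scan cost=150, card=150
  {C}: scan cost=40, card=40
  {A}: scan cost=400, card=400
  {BD}: card=7500; try (D,hash)→1700, (B,merge)→2250, (D,merge)→2300, (B,hash)→2600, (B,nl_idx)→8400, (D,nl_idx)→8700 …(+2); best=1700 via (D,hash)
  {CD}: card=40; try (D,nl_idx)→360, (C,hash)→680, (C,nl_idx)→740, (D,merge)→1120, (C,merge)→1180, (D,hash)→1480 …(+2); best=360 via (D,nl_idx)
  {AD}: card=20000; try (D,hash)→2200, (A,merge)→4900, (D,merge)→5200, (A,hash)→7400, (D,nl_idx)→23200, (A,nl)→40100 …(+1); best=2200 via (D,hash)
  {BCD}: card=3000; try (B,merge)→1990, (B,hash)→2800, (B,nl_idx)→3680, (B,nl)→6360, (C,hash)→9680, (C,nl_idx)→49700 …(+2); best=1990 via (B,merge)
  {ABD}: card=1500000; try (A,hash)→16400, (B,hash)→24600, (A,merge)→110700, (B,merge)→323550, (B,nl_idx)→1662200, (A,nl)→3001700 …(+1); best=16400 via (A,hash)
  {ACD}: card=8000; try (A,merge)→4640, (A,hash)→7600, (A,nl)→16360, (C,hash)→22680, (C,nl_idx)→130200, (C,merge)→322480 …(+1); best=4640 via (A,merge)
  {ABCD}: card=600000; try (A,hash)→12190, (B,hash)→15040, (A,merge)→44990, (B,merge)→117990, (B,nl_idx)→668640, (A,nl)→1201990 …(+5); best=12190 via (A,hash)

cost=12190; order=C,D,B,A; methods=nl_idx,merge,hash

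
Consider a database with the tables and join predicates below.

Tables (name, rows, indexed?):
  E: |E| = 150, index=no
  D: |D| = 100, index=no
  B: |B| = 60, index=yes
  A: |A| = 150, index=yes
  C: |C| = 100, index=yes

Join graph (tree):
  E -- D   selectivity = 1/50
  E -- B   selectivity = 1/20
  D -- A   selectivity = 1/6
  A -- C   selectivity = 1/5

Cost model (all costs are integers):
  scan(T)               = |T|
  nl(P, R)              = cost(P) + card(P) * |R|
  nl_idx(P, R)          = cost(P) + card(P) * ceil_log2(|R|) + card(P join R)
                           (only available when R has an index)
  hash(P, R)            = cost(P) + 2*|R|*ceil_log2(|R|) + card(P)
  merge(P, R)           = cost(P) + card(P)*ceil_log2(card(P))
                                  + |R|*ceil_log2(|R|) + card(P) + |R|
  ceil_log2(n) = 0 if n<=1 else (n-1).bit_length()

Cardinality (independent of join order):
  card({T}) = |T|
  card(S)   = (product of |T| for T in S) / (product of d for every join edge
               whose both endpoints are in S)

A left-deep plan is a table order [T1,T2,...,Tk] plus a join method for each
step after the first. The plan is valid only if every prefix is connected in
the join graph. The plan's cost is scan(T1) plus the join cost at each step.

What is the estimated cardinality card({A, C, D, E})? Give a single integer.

Tables in S: A(150), C(100), D(100), E(150)
Edges inside S: E-D(d=50), D-A(d=6), A-C(d=5)
numerator = 150 * 100 * 100 * 150 = 225000000
denominator = 50 * 6 * 5 = 1500
card(S) = 225000000 / 1500 = 150000

150000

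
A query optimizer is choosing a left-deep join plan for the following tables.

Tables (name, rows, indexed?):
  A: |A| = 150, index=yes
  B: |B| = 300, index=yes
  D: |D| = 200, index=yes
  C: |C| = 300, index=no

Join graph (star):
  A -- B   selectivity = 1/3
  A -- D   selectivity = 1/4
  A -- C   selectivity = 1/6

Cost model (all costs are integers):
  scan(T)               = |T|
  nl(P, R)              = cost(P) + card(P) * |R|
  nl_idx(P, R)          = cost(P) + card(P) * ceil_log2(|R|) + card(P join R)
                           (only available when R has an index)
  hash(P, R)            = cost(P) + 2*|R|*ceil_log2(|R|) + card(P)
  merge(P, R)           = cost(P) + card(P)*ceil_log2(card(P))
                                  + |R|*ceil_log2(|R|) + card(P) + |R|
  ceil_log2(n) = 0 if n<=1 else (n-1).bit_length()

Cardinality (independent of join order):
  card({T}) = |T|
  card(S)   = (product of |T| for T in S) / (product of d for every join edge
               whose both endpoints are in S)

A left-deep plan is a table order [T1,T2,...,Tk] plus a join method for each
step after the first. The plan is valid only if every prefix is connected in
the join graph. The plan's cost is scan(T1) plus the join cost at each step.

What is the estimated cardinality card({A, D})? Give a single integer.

7500

Tables in S: A(150), D(200)
Edges inside S: A-D(d=4)
numerator = 150 * 200 = 30000
denominator = 4 = 4
card(S) = 30000 / 4 = 7500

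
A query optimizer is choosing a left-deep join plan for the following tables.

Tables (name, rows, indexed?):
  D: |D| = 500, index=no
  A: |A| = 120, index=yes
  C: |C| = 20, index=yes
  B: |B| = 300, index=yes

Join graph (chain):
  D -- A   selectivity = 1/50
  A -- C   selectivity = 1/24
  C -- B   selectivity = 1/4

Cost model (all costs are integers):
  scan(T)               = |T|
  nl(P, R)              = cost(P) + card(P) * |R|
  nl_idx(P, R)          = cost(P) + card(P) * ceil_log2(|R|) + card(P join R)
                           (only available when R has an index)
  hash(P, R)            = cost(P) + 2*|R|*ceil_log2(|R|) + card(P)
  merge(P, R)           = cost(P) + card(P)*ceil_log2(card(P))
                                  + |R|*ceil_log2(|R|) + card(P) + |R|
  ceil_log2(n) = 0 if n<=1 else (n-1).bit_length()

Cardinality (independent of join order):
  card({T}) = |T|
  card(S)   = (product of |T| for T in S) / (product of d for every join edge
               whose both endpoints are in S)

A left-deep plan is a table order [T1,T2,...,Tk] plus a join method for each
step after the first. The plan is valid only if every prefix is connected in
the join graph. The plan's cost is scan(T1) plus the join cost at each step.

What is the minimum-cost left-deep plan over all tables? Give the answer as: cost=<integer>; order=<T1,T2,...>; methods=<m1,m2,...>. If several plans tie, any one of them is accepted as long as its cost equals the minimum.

Selinger DP (subsets sized 1..n):
  {D}: scan cost=500, card=500
  {A}: scan cost=120, card=120
  {C}: scan cost=20, card=20
  {B}: scan cost=300, card=300
  {AD}: card=1200; try (A,hash)→2680, (A,nl_idx)→5200, (D,merge)→6080, (A,merge)→6460, (D,hash)→9240, (D,nl)→60120 …(+1); best=2680 via (A,hash)
  {AC}: card=100; try (A,nl_idx)→260, (C,hash)→440, (C,nl_idx)→820, (A,merge)→1100, (C,merge)→1200, (A,hash)→1720 …(+2); best=260 via (A,nl_idx)
  {BC}: card=1500; try (C,hash)→800, (B,nl_idx)→1700, (B,merge)→3140, (C,nl_idx)→3300, (C,merge)→3420, (B,hash)→5440 …(+2); best=800 via (C,hash)
  {ACD}: card=1000; try (C,hash)→4080, (D,merge)→6060, (D,hash)→9360, (C,nl_idx)→9680, (C,merge)→17200, (C,nl)→26680 …(+1); best=4080 via (C,hash)
  {ABC}: card=7500; try (A,hash)→3980, (B,merge)→4060, (B,hash)→5760, (B,nl_idx)→8660, (A,nl_idx)→18800, (A,merge)→19760 …(+2); best=3980 via (A,hash)
  {ABCD}: card=75000; try (B,hash)→10480, (B,merge)→18080, (D,hash)→20480, (B,nl_idx)→88080, (D,merge)→113980, (B,nl)→304080 …(+1); best=10480 via (B,hash)

cost=10480; order=D,A,C,B; methods=hash,hash,hash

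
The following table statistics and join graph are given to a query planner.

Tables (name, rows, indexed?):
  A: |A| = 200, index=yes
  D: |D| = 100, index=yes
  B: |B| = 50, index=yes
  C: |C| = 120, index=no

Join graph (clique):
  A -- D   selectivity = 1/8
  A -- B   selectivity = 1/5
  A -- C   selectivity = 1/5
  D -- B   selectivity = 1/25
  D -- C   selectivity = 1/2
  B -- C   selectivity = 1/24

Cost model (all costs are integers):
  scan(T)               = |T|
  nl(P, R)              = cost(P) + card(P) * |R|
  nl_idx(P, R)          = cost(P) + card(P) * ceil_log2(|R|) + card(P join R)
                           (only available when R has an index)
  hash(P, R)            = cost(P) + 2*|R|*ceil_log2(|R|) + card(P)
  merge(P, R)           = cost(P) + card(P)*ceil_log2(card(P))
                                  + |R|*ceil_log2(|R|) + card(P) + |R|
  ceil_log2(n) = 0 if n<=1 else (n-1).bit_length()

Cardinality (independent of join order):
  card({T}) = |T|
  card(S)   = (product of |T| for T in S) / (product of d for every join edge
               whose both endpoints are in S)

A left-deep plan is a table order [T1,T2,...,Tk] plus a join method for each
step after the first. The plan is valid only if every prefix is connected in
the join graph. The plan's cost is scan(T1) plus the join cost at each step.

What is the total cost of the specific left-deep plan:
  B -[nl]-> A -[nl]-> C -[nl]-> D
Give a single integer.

step 1: scan B: cost=50, card=50
step 2: join A via nl
    card(P join A) = 50*200/(5) = 2000
    cost = 50 + 50*200 = 10050
step 3: join C via nl
    card(P join C) = 2000*120/(5*24) = 2000
    cost = 10050 + 2000*120 = 250050
step 4: join D via nl
    card(P join D) = 2000*100/(8*25*2) = 500
    cost = 250050 + 2000*100 = 450050

450050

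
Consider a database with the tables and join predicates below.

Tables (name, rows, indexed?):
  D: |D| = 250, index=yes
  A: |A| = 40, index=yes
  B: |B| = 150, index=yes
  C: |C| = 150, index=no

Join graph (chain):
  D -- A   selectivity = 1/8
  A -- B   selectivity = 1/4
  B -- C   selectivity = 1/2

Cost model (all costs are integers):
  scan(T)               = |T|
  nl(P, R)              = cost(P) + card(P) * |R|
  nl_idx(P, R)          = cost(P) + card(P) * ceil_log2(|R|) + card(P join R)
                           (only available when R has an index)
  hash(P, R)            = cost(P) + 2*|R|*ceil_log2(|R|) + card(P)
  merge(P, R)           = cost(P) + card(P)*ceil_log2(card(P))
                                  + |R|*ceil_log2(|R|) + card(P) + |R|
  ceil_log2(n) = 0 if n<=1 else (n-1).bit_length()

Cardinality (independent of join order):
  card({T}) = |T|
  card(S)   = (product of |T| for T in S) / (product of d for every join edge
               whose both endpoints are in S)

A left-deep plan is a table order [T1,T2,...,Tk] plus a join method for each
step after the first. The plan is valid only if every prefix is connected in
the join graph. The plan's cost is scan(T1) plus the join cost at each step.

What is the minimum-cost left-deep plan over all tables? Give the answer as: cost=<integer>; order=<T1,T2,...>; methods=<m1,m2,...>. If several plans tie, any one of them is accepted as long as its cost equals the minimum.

cost=53905; order=D,A,B,C; methods=hash,hash,hash

Selinger DP (subsets sized 1..n):
  {D}: scan cost=250, card=250
  {A}: scan cost=40, card=40
  {B}: scan cost=150, card=150
  {C}: scan cost=150, card=150
  {AD}: card=1250; try (A,hash)→980, (D,nl_idx)→1610, (D,merge)→2570, (A,merge)→2780, (A,nl_idx)→3000, (D,hash)→4080 …(+2); best=980 via (A,hash)
  {AB}: card=1500; try (A,hash)→780, (B,merge)→1670, (A,merge)→1780, (B,nl_idx)→1860, (B,hash)→2480, (A,nl_idx)→2550 …(+2); best=780 via (A,hash)
  {BC}: card=11250; try (C,hash)→2700, (B,hash)→2700, (C,merge)→2850, (B,merge)→2850, (B,nl_idx)→12600, (C,nl)→22650 …(+1); best=2700 via (C,hash)
  {ABD}: card=46875; try (B,hash)→4630, (D,hash)→6280, (B,merge)→17330, (D,merge)→21030, (B,nl_idx)→57855, (D,nl_idx)→59655 …(+2); best=4630 via (B,hash)
  {ABC}: card=112500; try (C,hash)→4680, (A,hash)→14430, (C,merge)→20130, (A,merge)→171730, (A,nl_idx)→182700, (C,nl)→225780 …(+1); best=4680 via (C,hash)
  {ABCD}: card=3515625; try (C,hash)→53905, (D,hash)→121180, (C,merge)→802855, (D,merge)→2031930, (D,nl_idx)→4420305, (C,nl)→7035880 …(+1); best=53905 via (C,hash)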